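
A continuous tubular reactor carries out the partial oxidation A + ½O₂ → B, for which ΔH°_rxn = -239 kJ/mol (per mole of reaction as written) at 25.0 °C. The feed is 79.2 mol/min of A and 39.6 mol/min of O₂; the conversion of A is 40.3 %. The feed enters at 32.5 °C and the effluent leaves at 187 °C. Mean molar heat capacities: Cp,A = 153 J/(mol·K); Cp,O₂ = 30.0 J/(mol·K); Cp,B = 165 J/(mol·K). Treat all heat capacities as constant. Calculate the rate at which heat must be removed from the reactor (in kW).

Extent of reaction ξ = 0.403 × 79.2 = 31.918 mol/min
Reaction term: ξ·ΔH°_rxn = 31.918 × -239 = -7628.3 kJ/min
Sensible, feed 32.5→25 °C: -99.792 kJ/min
Outlet flows (mol/min): A 47.282, O₂ 23.641, B 31.918
Sensible, products 25→187 °C: 2140 kJ/min
Q = ΔH = -5588.1 kJ/min = -93.135 kW
Heat removed = 93.135 kW

Q_out = 93.1 kW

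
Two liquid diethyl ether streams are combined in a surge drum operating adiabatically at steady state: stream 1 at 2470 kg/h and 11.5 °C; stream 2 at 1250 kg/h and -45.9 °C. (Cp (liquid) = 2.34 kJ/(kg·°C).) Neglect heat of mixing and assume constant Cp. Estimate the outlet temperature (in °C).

T_out = -7.79 °C

Energy balance with Q = 0: Σ ṁᵢCp,ᵢ(T_out − Tᵢ) = 0
T_out = Σ ṁᵢCp,ᵢTᵢ / Σ ṁᵢCp,ᵢ
      = -67790 / 8704.8 = -7.7876 °C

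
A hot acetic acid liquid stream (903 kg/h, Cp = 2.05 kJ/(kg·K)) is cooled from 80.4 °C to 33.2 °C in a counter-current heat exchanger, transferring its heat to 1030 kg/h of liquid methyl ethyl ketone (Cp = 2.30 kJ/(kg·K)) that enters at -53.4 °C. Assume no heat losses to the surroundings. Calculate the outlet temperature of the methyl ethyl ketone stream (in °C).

Heat released by hot stream: Q = 903 × 2.05 × (80.4 − 33.2) = 87374 kJ/h
Energy balance on cold side (adiabatic exchanger): Q = ṁ_c·Cp_c·(T_c,out − T_c,in)
T_c,out = -53.4 + 87374/(1030 × 2.30) = -16.518 °C

T_c,out = -16.5 °C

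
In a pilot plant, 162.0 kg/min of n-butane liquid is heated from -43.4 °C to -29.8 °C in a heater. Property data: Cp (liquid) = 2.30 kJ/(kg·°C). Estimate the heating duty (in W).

Q = ṁ·Cp·ΔT = 162.0 × 2.30 × (-29.8 − -43.4) = 5067.4 kJ/min
Converting: 5067.4 / 60 s = 84.456 kW
Heating duty = 84456 W

Q = 84500 W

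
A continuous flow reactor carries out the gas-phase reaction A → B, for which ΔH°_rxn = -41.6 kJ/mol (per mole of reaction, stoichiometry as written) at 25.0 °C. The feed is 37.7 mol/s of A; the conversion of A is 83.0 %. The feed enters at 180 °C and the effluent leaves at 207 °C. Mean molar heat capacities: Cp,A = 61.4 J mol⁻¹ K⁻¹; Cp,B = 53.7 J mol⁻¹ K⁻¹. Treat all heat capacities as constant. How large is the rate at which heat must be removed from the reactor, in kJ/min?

Q_out = 77000 kJ/min

Extent of reaction ξ = 0.830 × 37.7 = 31.291 mol/s
Reaction term: ξ·ΔH°_rxn = 31.291 × -41.6 = -1301.7 kJ/s
Sensible, feed 180→25 °C: -358.79 kJ/s
Outlet flows (mol/s): A 6.409, B 31.291
Sensible, products 25→207 °C: 377.44 kJ/s
Q = ΔH = -1283.1 kJ/s = -1283.1 kW
Heat removed = 76983 kJ/min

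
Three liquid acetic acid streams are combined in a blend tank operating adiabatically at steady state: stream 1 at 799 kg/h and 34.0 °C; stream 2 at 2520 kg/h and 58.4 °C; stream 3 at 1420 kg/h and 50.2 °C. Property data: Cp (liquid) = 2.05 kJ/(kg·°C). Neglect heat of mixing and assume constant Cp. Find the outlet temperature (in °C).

T_out = 51.8 °C

Adiabatic, steady state ⇒ Σ ṁᵢCp,ᵢ(T_out − Tᵢ) = 0
Σ ṁᵢCp,ᵢTᵢ = 799×2.05×34.0 + 2520×2.05×58.4 + 1420×2.05×50.2 = 503520
Σ ṁᵢCp,ᵢ = 799×2.05 + 2520×2.05 + 1420×2.05 = 9714.9
T_out = 503520 / 9714.9 = 51.829 °C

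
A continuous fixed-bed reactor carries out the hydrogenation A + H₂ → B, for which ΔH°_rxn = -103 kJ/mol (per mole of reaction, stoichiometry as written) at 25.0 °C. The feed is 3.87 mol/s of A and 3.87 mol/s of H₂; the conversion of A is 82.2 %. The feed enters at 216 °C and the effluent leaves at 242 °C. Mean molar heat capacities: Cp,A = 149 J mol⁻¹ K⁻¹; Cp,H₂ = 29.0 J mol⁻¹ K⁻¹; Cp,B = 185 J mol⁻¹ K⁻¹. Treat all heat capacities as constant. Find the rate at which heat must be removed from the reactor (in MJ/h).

Extent of reaction ξ = 0.822 × 3.87 = 3.1811 mol/s
Reaction term: ξ·ΔH°_rxn = 3.1811 × -103 = -327.66 kJ/s
Sensible, feed 216→25 °C: -131.57 kJ/s
Outlet flows (mol/s): A 0.68886, H₂ 0.68886, B 3.1811
Sensible, products 25→242 °C: 154.31 kJ/s
Q = ΔH = -304.91 kJ/s = -304.91 kW
Heat removed = 1097.7 MJ/h

Q_out = 1100 MJ/h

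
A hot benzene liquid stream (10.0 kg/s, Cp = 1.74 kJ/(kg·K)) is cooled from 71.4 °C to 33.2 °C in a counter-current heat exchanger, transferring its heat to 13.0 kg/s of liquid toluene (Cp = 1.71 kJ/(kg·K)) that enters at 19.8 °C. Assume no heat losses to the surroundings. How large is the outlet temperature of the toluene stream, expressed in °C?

T_c,out = 49.7 °C

Heat released by hot stream: Q = 10.0 × 1.74 × (71.4 − 33.2) = 664.68 kJ/s
Energy balance on cold side (adiabatic exchanger): Q = ṁ_c·Cp_c·(T_c,out − T_c,in)
T_c,out = 19.8 + 664.68/(13.0 × 1.71) = 49.7 °C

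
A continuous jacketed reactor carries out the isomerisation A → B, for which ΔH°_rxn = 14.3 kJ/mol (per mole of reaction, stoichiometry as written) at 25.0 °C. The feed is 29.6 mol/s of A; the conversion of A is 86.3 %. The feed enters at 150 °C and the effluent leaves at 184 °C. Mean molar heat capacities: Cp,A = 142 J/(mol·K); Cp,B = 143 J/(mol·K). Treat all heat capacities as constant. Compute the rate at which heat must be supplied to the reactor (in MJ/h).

Q_in = 1840 MJ/h

Extent of reaction ξ = 0.863 × 29.6 = 25.545 mol/s
Reaction term: ξ·ΔH°_rxn = 25.545 × 14.3 = 365.29 kJ/s
Sensible, feed 150→25 °C: -525.4 kJ/s
Outlet flows (mol/s): A 4.0552, B 25.545
Sensible, products 25→184 °C: 672.37 kJ/s
Q = ΔH = 512.26 kJ/s = 512.26 kW
Heat supplied = 1844.1 MJ/h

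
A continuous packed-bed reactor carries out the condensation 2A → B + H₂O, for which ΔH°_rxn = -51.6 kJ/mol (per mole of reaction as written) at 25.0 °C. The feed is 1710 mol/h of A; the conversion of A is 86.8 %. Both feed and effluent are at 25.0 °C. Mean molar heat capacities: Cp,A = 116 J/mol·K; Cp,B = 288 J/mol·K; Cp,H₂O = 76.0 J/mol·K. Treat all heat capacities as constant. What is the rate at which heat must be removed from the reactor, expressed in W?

Q_out = 10600 W

Extent of reaction ξ = 0.868 × 1710 / 2 = 742.14 mol/h
Reaction term: ξ·ΔH°_rxn = 742.14 × -51.6 = -38294 kJ/h
Q = ΔH = -38294 kJ/h = -10.637 kW
Heat removed = 10637 W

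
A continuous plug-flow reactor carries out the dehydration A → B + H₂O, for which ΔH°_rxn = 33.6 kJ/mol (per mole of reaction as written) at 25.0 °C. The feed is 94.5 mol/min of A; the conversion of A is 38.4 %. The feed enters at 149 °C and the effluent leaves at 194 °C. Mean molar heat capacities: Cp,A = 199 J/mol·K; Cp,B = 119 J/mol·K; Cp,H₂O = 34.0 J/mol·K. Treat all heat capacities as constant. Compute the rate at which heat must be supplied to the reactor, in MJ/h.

Extent of reaction ξ = 0.384 × 94.5 = 36.288 mol/min
Reaction term: ξ·ΔH°_rxn = 36.288 × 33.6 = 1219.3 kJ/min
Sensible, feed 149→25 °C: -2331.9 kJ/min
Outlet flows (mol/min): A 58.212, B 36.288, H₂O 36.288
Sensible, products 25→194 °C: 2896 kJ/min
Q = ΔH = 1783.4 kJ/min = 29.724 kW
Heat supplied = 107.01 MJ/h

Q_in = 107 MJ/h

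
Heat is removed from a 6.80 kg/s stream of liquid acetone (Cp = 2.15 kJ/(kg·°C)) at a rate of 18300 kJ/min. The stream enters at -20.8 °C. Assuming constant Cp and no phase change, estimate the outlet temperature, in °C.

T_out = -41.7 °C

Q = 18300 kJ/min = 305 kJ/s
ΔT = Q/(ṁ·Cp) = 305/(6.80×2.15) = 20.862 K
T_out = -20.8 − 20.862 = -41.662 °C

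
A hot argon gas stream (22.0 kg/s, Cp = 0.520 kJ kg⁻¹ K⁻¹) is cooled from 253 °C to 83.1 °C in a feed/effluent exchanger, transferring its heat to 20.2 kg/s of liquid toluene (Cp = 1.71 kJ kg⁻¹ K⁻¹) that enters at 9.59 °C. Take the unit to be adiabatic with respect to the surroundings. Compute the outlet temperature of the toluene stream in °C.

Heat released by hot stream: Q = 22.0 × 0.520 × (253 − 83.1) = 1943.7 kJ/s
Energy balance on cold side (adiabatic exchanger): Q = ṁ_c·Cp_c·(T_c,out − T_c,in)
T_c,out = 9.59 + 1943.7/(20.2 × 1.71) = 65.859 °C

T_c,out = 65.9 °C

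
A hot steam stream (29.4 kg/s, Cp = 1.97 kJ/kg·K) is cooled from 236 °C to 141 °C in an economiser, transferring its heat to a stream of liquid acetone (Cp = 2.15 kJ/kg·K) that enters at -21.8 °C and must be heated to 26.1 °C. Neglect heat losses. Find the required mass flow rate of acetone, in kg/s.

ṁ_c = 53.4 kg/s

Heat released by hot stream: Q = 29.4 × 1.97 × (236 − 141) = 5502.2 kJ/s
Energy balance on cold side (adiabatic exchanger): Q = ṁ_c·Cp_c·(T_c,out − T_c,in)
ṁ_c = 5502.2 / [2.15 × (26.1 − -21.8)] = 53.427 kg/s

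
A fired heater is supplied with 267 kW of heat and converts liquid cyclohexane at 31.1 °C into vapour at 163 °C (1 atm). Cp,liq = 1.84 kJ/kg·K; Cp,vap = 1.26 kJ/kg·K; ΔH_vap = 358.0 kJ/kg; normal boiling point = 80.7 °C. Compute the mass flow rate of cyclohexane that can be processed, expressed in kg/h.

Δh = 1.84×(80.7−31.1) + 358.0 + 1.26×(163−80.7) = 552.96 kJ/kg
Q = 267 kW = 267 kJ/s = 961200 kJ/h
ṁ = Q/Δh = 961200 / 552.96 = 1738.3 kg/h

ṁ = 1740 kg/h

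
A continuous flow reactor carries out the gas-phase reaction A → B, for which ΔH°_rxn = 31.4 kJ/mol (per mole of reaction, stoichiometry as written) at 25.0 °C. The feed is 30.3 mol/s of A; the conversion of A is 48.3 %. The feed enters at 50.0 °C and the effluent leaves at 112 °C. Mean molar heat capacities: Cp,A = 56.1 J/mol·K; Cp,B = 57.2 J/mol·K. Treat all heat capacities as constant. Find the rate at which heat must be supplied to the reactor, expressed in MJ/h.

Q_in = 2040 MJ/h

Extent of reaction ξ = 0.483 × 30.3 = 14.635 mol/s
Reaction term: ξ·ΔH°_rxn = 14.635 × 31.4 = 459.54 kJ/s
Sensible, feed 50.0→25 °C: -42.496 kJ/s
Outlet flows (mol/s): A 15.665, B 14.635
Sensible, products 25→112 °C: 149.29 kJ/s
Q = ΔH = 566.33 kJ/s = 566.33 kW
Heat supplied = 2038.8 MJ/h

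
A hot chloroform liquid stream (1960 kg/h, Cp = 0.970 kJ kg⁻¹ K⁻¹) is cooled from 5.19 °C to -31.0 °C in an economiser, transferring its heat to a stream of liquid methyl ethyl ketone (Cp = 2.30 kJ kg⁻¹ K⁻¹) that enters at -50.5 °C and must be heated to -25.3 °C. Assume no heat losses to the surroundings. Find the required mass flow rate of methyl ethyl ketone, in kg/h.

ṁ_c = 1190 kg/h

Heat released by hot stream: Q = 1960 × 0.970 × (5.19 − -31.0) = 68804 kJ/h
Energy balance on cold side (adiabatic exchanger): Q = ṁ_c·Cp_c·(T_c,out − T_c,in)
ṁ_c = 68804 / [2.30 × (-25.3 − -50.5)] = 1187.1 kg/h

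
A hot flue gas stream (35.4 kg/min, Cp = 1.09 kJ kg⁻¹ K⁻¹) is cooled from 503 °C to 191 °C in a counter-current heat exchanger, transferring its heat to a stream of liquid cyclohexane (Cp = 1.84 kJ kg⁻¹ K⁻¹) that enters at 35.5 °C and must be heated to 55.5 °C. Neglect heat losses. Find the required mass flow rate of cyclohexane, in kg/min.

ṁ_c = 327 kg/min

Heat released by hot stream: Q = 35.4 × 1.09 × (503 − 191) = 12039 kJ/min
Energy balance on cold side (adiabatic exchanger): Q = ṁ_c·Cp_c·(T_c,out − T_c,in)
ṁ_c = 12039 / [1.84 × (55.5 − 35.5)] = 327.14 kg/min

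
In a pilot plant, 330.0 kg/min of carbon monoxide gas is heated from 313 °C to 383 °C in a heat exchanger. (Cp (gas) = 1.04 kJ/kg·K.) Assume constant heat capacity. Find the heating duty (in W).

Q = ṁ·Cp·ΔT = 330.0 × 1.04 × (383 − 313) = 24024 kJ/min
Converting: 24024 / 60 s = 400.4 kW
Heating duty = 400400 W

Q = 400000 W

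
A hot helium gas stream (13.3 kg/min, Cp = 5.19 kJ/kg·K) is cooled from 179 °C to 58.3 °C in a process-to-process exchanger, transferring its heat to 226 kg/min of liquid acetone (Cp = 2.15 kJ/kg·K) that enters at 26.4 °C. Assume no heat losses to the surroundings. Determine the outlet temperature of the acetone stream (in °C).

T_c,out = 43.5 °C

Heat released by hot stream: Q = 13.3 × 5.19 × (179 − 58.3) = 8331.6 kJ/min
Energy balance on cold side (adiabatic exchanger): Q = ṁ_c·Cp_c·(T_c,out − T_c,in)
T_c,out = 26.4 + 8331.6/(226 × 2.15) = 43.547 °C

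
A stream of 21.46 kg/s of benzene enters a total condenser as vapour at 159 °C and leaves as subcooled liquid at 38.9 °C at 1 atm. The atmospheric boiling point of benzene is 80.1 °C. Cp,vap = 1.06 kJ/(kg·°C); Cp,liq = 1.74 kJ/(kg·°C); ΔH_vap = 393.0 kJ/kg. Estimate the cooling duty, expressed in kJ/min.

vapour 159→80.1 °C: -83.634 kJ/kg
condensation at 80.1 °C: -393 kJ/kg
liquid 80.1→38.9 °C: -71.688 kJ/kg
Δh = -83.634 + -393 + -71.688 = -548.32 kJ/kg
Q = ṁ·Δh = 21.46 kg/s × -548.32 kJ/kg = -11767 kJ/s
|Q| = 11767 kW = 706020 kJ/min

Q_c = 706000 kJ/min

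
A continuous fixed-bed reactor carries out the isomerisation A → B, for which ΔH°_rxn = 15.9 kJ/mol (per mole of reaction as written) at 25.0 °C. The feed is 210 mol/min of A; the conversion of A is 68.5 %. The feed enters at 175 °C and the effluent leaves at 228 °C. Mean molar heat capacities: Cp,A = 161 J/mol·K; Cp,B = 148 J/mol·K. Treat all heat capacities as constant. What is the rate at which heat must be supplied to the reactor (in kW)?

Q_in = 61.7 kW

Extent of reaction ξ = 0.685 × 210 = 143.85 mol/min
Reaction term: ξ·ΔH°_rxn = 143.85 × 15.9 = 2287.2 kJ/min
Sensible, feed 175→25 °C: -5071.5 kJ/min
Outlet flows (mol/min): A 66.15, B 143.85
Sensible, products 25→228 °C: 6483.8 kJ/min
Q = ΔH = 3699.5 kJ/min = 61.659 kW
Heat supplied = 61.659 kW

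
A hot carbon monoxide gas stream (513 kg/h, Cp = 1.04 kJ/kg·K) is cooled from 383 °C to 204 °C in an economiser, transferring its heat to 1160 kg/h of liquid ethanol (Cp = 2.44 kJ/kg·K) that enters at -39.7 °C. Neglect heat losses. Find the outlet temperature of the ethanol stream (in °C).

Heat released by hot stream: Q = 513 × 1.04 × (383 − 204) = 95500 kJ/h
Energy balance on cold side (adiabatic exchanger): Q = ṁ_c·Cp_c·(T_c,out − T_c,in)
T_c,out = -39.7 + 95500/(1160 × 2.44) = -5.9592 °C

T_c,out = -5.96 °C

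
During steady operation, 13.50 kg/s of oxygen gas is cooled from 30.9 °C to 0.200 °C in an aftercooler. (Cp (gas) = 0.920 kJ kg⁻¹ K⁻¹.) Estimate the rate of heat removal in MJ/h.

Q_c = 1370 MJ/h

Q = ṁ·Cp·ΔT = 13.50 × 0.920 × (0.200 − 30.9) = -381.29 kJ/s
Cooling duty = 1372.7 MJ/h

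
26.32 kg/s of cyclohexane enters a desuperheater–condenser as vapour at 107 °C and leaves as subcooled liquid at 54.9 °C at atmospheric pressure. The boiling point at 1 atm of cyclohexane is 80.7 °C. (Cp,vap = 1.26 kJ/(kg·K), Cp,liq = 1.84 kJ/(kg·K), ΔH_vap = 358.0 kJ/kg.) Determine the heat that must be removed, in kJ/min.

vapour 107→80.7 °C: -33.138 kJ/kg
condensation at 80.7 °C: -358 kJ/kg
liquid 80.7→54.9 °C: -47.472 kJ/kg
Δh = -33.138 + -358 + -47.472 = -438.61 kJ/kg
Q = ṁ·Δh = 26.32 kg/s × -438.61 kJ/kg = -11544 kJ/s
|Q| = 11544 kW = 692650 kJ/min

Q_c = 693000 kJ/min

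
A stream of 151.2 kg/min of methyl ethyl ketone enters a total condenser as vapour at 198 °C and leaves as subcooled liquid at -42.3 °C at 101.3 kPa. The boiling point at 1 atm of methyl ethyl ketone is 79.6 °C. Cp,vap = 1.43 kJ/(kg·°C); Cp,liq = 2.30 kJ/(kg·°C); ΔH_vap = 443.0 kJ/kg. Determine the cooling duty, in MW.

vapour 198→79.6 °C: -169.31 kJ/kg
condensation at 79.6 °C: -443 kJ/kg
liquid 79.6→-42.3 °C: -280.37 kJ/kg
Δh = -169.31 + -443 + -280.37 = -892.68 kJ/kg
Q = ṁ·Δh = 151.2 kg/min × -892.68 kJ/kg = -134970 kJ/min
|Q| = 2249.6 kW = 2.2496 MW

Q_c = 2.25 MW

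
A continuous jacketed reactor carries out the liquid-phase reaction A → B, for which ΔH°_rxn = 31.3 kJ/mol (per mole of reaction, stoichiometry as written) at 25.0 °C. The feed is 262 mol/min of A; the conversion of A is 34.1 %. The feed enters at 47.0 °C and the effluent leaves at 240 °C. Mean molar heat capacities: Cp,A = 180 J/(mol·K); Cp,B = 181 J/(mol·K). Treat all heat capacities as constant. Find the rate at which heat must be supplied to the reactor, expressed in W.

Extent of reaction ξ = 0.341 × 262 = 89.342 mol/min
Reaction term: ξ·ΔH°_rxn = 89.342 × 31.3 = 2796.4 kJ/min
Sensible, feed 47.0→25 °C: -1037.5 kJ/min
Outlet flows (mol/min): A 172.66, B 89.342
Sensible, products 25→240 °C: 10159 kJ/min
Q = ΔH = 11917 kJ/min = 198.62 kW
Heat supplied = 198620 W

Q_in = 199000 W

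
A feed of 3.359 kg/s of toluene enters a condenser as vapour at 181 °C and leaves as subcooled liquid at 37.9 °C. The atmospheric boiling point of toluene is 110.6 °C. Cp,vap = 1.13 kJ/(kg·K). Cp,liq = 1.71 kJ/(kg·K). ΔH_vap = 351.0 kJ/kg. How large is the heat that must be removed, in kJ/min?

Q_c = 112000 kJ/min

vapour 181→110.6 °C: -79.552 kJ/kg
condensation at 110.6 °C: -351 kJ/kg
liquid 110.6→37.9 °C: -124.32 kJ/kg
Δh = -79.552 + -351 + -124.32 = -554.87 kJ/kg
Q = ṁ·Δh = 3.359 kg/s × -554.87 kJ/kg = -1863.8 kJ/s
|Q| = 1863.8 kW = 111830 kJ/min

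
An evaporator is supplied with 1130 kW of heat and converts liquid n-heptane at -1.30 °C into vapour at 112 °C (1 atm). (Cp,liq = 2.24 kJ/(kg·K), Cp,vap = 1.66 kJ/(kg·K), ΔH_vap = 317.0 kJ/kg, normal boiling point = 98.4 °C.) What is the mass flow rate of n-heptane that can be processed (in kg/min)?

ṁ = 120 kg/min

Δh = 2.24×(98.4−-1.30) + 317.0 + 1.66×(112−98.4) = 562.9 kJ/kg
Q = 1130 kW = 1130 kJ/s = 67800 kJ/min
ṁ = Q/Δh = 67800 / 562.9 = 120.45 kg/min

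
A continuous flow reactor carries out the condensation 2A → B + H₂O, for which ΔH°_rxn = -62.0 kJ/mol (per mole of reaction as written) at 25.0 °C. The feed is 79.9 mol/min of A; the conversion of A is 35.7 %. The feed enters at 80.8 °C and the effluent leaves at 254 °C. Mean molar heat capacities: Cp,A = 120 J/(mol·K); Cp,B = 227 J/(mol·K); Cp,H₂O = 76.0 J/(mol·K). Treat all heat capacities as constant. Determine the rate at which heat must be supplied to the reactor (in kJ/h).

Extent of reaction ξ = 0.357 × 79.9 / 2 = 14.262 mol/min
Reaction term: ξ·ΔH°_rxn = 14.262 × -62.0 = -884.25 kJ/min
Sensible, feed 80.8→25 °C: -535.01 kJ/min
Outlet flows (mol/min): A 51.376, B 14.262, H₂O 14.262
Sensible, products 25→254 °C: 2401.4 kJ/min
Q = ΔH = 982.15 kJ/min = 16.369 kW
Heat supplied = 58929 kJ/h

Q_in = 58900 kJ/h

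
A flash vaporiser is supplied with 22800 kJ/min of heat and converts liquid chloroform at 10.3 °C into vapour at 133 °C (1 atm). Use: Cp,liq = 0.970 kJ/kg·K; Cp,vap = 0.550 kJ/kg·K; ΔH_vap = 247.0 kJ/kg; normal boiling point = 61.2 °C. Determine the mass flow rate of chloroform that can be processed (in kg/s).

ṁ = 1.13 kg/s

Δh = 0.970×(61.2−10.3) + 247.0 + 0.550×(133−61.2) = 335.86 kJ/kg
Q = 22800 kJ/min = 380 kJ/s = 380 kJ/s
ṁ = Q/Δh = 380 / 335.86 = 1.1314 kg/s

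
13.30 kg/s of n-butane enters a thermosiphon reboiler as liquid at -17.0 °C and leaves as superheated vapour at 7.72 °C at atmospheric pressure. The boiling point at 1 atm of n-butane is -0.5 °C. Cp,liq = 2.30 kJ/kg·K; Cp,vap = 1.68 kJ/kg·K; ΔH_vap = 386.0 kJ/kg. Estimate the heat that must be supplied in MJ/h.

Q = 21000 MJ/h

liquid -17.0→-0.5 °C: 37.95 kJ/kg
vaporisation at -0.5 °C: 386 kJ/kg
vapour -0.5→7.72 °C: 13.81 kJ/kg
Δh = 37.95 + 386 + 13.81 = 437.76 kJ/kg
Q = ṁ·Δh = 13.30 kg/s × 437.76 kJ/kg = 5822.2 kJ/s
|Q| = 5822.2 kW = 20960 MJ/h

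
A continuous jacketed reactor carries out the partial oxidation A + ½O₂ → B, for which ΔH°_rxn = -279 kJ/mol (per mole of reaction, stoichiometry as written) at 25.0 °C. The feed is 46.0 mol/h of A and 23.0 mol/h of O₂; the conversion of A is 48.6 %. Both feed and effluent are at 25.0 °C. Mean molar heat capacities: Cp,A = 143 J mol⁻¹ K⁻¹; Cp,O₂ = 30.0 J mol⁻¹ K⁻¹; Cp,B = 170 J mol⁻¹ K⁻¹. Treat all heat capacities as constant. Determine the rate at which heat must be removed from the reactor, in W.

Extent of reaction ξ = 0.486 × 46.0 = 22.356 mol/h
Reaction term: ξ·ΔH°_rxn = 22.356 × -279 = -6237.3 kJ/h
Q = ΔH = -6237.3 kJ/h = -1.7326 kW
Heat removed = 1732.6 W

Q_out = 1730 W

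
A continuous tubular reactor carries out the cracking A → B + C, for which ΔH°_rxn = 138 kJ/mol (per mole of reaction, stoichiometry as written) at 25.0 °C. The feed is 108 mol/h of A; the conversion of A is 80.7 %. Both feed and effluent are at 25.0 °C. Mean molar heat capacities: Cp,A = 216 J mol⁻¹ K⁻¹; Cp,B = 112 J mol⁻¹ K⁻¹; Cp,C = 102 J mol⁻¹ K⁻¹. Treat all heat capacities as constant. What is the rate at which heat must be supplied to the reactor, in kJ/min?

Q_in = 200 kJ/min

Extent of reaction ξ = 0.807 × 108 = 87.156 mol/h
Reaction term: ξ·ΔH°_rxn = 87.156 × 138 = 12028 kJ/h
Q = ΔH = 12028 kJ/h = 3.341 kW
Heat supplied = 200.46 kJ/min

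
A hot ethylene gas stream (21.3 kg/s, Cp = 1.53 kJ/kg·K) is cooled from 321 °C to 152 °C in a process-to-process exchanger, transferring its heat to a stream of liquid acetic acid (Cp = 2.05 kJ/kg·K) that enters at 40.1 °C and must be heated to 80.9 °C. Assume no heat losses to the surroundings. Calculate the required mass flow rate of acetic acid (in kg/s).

Heat released by hot stream: Q = 21.3 × 1.53 × (321 − 152) = 5507.5 kJ/s
Energy balance on cold side (adiabatic exchanger): Q = ṁ_c·Cp_c·(T_c,out − T_c,in)
ṁ_c = 5507.5 / [2.05 × (80.9 − 40.1)] = 65.848 kg/s

ṁ_c = 65.8 kg/s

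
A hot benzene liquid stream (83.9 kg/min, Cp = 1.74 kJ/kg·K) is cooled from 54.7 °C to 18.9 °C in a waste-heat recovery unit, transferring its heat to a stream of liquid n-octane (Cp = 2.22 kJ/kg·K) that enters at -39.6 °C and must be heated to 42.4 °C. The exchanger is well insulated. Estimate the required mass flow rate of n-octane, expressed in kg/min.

ṁ_c = 28.7 kg/min

Heat released by hot stream: Q = 83.9 × 1.74 × (54.7 − 18.9) = 5226.3 kJ/min
Energy balance on cold side (adiabatic exchanger): Q = ṁ_c·Cp_c·(T_c,out − T_c,in)
ṁ_c = 5226.3 / [2.22 × (42.4 − -39.6)] = 28.71 kg/min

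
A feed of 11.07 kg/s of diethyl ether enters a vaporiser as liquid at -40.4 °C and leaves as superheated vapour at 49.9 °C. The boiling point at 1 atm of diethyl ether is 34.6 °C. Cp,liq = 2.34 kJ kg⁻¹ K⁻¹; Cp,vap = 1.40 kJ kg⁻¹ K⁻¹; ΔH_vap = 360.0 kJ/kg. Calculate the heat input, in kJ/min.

liquid -40.4→34.6 °C: 175.5 kJ/kg
vaporisation at 34.6 °C: 360 kJ/kg
vapour 34.6→49.9 °C: 21.42 kJ/kg
Δh = 175.5 + 360 + 21.42 = 556.92 kJ/kg
Q = ṁ·Δh = 11.07 kg/s × 556.92 kJ/kg = 6165.1 kJ/s
|Q| = 6165.1 kW = 369910 kJ/min

Q = 370000 kJ/min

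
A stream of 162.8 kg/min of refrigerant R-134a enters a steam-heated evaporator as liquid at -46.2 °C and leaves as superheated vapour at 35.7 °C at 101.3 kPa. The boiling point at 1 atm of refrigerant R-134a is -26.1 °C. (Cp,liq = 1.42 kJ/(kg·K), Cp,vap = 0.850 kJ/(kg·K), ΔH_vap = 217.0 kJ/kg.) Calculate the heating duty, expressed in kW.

Q = 809 kW

liquid -46.2→-26.1 °C: 28.542 kJ/kg
vaporisation at -26.1 °C: 217 kJ/kg
vapour -26.1→35.7 °C: 52.53 kJ/kg
Δh = 28.542 + 217 + 52.53 = 298.07 kJ/kg
Q = ṁ·Δh = 162.8 kg/min × 298.07 kJ/kg = 48526 kJ/min
|Q| = 808.77 kW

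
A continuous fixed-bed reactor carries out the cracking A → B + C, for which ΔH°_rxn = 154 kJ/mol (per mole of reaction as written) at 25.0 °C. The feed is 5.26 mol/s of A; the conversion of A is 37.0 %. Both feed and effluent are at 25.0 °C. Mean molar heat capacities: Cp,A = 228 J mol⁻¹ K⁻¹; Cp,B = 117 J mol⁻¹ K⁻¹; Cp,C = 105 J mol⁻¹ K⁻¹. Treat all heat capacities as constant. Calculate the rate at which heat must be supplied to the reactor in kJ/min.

Extent of reaction ξ = 0.370 × 5.26 = 1.9462 mol/s
Reaction term: ξ·ΔH°_rxn = 1.9462 × 154 = 299.71 kJ/s
Q = ΔH = 299.71 kJ/s = 299.71 kW
Heat supplied = 17983 kJ/min

Q_in = 18000 kJ/min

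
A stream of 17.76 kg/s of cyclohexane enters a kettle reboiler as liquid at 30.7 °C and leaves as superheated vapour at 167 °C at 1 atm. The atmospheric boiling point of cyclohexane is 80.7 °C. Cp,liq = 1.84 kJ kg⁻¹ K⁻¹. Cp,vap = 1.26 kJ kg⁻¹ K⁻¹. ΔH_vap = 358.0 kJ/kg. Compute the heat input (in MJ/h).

liquid 30.7→80.7 °C: 92 kJ/kg
vaporisation at 80.7 °C: 358 kJ/kg
vapour 80.7→167 °C: 108.74 kJ/kg
Δh = 92 + 358 + 108.74 = 558.74 kJ/kg
Q = ṁ·Δh = 17.76 kg/s × 558.74 kJ/kg = 9923.2 kJ/s
|Q| = 9923.2 kW = 35723 MJ/h

Q = 35700 MJ/h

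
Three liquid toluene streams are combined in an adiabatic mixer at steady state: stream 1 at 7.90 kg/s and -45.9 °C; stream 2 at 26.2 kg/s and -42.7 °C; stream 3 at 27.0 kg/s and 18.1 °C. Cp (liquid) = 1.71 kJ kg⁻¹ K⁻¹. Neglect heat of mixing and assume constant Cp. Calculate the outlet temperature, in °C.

T_out = -16.2 °C

Adiabatic, steady state ⇒ Σ ṁᵢCp,ᵢ(T_out − Tᵢ) = 0
Σ ṁᵢCp,ᵢTᵢ = 7.90×1.71×-45.9 + 26.2×1.71×-42.7 + 27.0×1.71×18.1 = -1697.4
Σ ṁᵢCp,ᵢ = 7.90×1.71 + 26.2×1.71 + 27.0×1.71 = 104.48
T_out = -1697.4 / 104.48 = -16.246 °C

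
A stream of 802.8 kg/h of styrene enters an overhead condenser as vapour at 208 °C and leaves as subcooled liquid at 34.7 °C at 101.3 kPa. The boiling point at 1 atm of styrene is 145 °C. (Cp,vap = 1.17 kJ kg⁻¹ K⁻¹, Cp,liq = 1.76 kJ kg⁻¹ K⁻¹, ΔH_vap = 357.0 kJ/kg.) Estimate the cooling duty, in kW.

Q_c = 139 kW

vapour 208→145 °C: -73.71 kJ/kg
condensation at 145 °C: -357 kJ/kg
liquid 145→34.7 °C: -194.13 kJ/kg
Δh = -73.71 + -357 + -194.13 = -624.84 kJ/kg
Q = ṁ·Δh = 802.8 kg/h × -624.84 kJ/kg = -501620 kJ/h
|Q| = 139.34 kW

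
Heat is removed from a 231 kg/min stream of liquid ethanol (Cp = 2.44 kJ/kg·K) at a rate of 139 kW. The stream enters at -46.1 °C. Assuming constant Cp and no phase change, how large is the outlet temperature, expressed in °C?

T_out = -60.9 °C

Q = 139 kW = 8340 kJ/min
ΔT = Q/(ṁ·Cp) = 8340/(231×2.44) = 14.797 K
T_out = -46.1 − 14.797 = -60.897 °C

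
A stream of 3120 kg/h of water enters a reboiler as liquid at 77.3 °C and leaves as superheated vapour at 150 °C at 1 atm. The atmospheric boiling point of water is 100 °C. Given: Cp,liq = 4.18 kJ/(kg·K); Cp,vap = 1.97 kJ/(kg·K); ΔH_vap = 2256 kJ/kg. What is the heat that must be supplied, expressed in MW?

Q = 2.12 MW

liquid 77.3→100 °C: 94.886 kJ/kg
vaporisation at 100 °C: 2256 kJ/kg
vapour 100→150 °C: 98.5 kJ/kg
Δh = 94.886 + 2256 + 98.5 = 2449.4 kJ/kg
Q = ṁ·Δh = 3120 kg/h × 2449.4 kJ/kg = 7.6421e+06 kJ/h
|Q| = 2122.8 kW = 2.1228 MW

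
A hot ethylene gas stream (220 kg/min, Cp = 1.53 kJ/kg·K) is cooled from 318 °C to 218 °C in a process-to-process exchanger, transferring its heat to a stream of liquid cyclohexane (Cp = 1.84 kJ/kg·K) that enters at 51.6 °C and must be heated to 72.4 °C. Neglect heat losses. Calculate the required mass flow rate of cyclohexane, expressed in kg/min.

ṁ_c = 879 kg/min

Heat released by hot stream: Q = 220 × 1.53 × (318 − 218) = 33660 kJ/min
Energy balance on cold side (adiabatic exchanger): Q = ṁ_c·Cp_c·(T_c,out − T_c,in)
ṁ_c = 33660 / [1.84 × (72.4 − 51.6)] = 879.49 kg/min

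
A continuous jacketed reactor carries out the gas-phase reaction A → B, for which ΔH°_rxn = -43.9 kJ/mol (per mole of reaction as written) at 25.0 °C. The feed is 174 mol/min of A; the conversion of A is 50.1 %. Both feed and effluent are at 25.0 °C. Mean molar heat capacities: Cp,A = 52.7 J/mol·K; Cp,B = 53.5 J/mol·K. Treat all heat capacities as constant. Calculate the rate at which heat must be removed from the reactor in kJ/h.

Extent of reaction ξ = 0.501 × 174 = 87.174 mol/min
Reaction term: ξ·ΔH°_rxn = 87.174 × -43.9 = -3826.9 kJ/min
Q = ΔH = -3826.9 kJ/min = -63.782 kW
Heat removed = 229620 kJ/h

Q_out = 230000 kJ/h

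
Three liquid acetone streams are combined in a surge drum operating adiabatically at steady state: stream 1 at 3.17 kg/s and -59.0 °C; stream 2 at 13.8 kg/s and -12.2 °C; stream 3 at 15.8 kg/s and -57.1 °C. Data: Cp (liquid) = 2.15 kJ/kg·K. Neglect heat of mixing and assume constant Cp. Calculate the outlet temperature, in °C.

T_out = -38.4 °C

No heat crosses the boundary, so H_out = H_in.
T_out = Σ ṁᵢCp,ᵢTᵢ / Σ ṁᵢCp,ᵢ
      = -2703.8 / 70.456 = -38.376 °C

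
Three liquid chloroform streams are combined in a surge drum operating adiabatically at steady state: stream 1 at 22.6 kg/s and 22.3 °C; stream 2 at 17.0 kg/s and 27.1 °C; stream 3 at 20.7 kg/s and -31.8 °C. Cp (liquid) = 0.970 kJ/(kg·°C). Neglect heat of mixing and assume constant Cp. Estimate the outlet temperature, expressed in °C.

T_out = 5.08 °C

No heat crosses the boundary, so H_out = H_in.
Σ ṁᵢCp,ᵢTᵢ = 22.6×0.970×22.3 + 17.0×0.970×27.1 + 20.7×0.970×-31.8 = 297.23
Σ ṁᵢCp,ᵢ = 22.6×0.970 + 17.0×0.970 + 20.7×0.970 = 58.491
T_out = 297.23 / 58.491 = 5.0816 °C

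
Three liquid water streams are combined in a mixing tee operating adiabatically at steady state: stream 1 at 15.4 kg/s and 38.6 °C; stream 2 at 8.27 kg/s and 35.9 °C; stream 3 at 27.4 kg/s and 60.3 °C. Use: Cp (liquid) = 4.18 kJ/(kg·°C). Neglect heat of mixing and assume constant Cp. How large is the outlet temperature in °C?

T_out = 49.8 °C

No heat crosses the boundary, so H_out = H_in.
T_out = Σ ṁᵢCp,ᵢTᵢ / Σ ṁᵢCp,ᵢ
      = 10632 / 213.47 = 49.805 °C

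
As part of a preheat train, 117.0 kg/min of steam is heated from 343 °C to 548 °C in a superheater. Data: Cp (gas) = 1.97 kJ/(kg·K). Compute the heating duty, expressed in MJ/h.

Q = ṁ·Cp·ΔT = 117.0 × 1.97 × (548 − 343) = 47250 kJ/min
Converting: 47250 / 60 s = 787.51 kW
Heating duty = 2835 MJ/h

Q = 2840 MJ/h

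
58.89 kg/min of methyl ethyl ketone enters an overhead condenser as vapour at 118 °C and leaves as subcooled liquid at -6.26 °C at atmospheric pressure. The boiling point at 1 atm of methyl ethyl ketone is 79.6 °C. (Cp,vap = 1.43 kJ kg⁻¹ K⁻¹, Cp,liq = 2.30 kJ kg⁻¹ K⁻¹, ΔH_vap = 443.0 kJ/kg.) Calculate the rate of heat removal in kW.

vapour 118→79.6 °C: -54.912 kJ/kg
condensation at 79.6 °C: -443 kJ/kg
liquid 79.6→-6.26 °C: -197.48 kJ/kg
Δh = -54.912 + -443 + -197.48 = -695.39 kJ/kg
Q = ṁ·Δh = 58.89 kg/min × -695.39 kJ/kg = -40952 kJ/min
|Q| = 682.53 kW

Q_c = 683 kW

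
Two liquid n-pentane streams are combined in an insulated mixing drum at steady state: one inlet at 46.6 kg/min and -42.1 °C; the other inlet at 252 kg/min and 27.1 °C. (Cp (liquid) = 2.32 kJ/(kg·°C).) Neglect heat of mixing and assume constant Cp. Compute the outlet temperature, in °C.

T_out = 16.3 °C

Energy balance with Q = 0: Σ ṁᵢCp,ᵢ(T_out − Tᵢ) = 0
T_out = Σ ṁᵢCp,ᵢTᵢ / Σ ṁᵢCp,ᵢ
      = 11292 / 692.75 = 16.301 °C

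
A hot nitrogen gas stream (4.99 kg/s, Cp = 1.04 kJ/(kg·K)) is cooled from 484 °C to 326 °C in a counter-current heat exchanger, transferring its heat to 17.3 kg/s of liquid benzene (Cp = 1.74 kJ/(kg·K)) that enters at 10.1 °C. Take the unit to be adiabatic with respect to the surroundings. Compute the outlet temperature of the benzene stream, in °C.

T_c,out = 37.3 °C

Heat released by hot stream: Q = 4.99 × 1.04 × (484 − 326) = 819.96 kJ/s
Energy balance on cold side (adiabatic exchanger): Q = ṁ_c·Cp_c·(T_c,out − T_c,in)
T_c,out = 10.1 + 819.96/(17.3 × 1.74) = 37.339 °C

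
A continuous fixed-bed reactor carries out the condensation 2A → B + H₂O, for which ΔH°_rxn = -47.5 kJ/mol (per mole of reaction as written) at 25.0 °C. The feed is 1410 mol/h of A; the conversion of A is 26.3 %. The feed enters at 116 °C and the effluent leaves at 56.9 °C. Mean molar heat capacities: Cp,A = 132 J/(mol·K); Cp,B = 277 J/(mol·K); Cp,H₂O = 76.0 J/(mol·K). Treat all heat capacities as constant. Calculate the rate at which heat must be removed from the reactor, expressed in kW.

Extent of reaction ξ = 0.263 × 1410 / 2 = 185.42 mol/h
Reaction term: ξ·ΔH°_rxn = 185.42 × -47.5 = -8807.2 kJ/h
Sensible, feed 116→25 °C: -16937 kJ/h
Outlet flows (mol/h): A 1039.2, B 185.42, H₂O 185.42
Sensible, products 25→56.9 °C: 6463.6 kJ/h
Q = ΔH = -19280 kJ/h = -5.3557 kW
Heat removed = 5.3557 kW

Q_out = 5.36 kW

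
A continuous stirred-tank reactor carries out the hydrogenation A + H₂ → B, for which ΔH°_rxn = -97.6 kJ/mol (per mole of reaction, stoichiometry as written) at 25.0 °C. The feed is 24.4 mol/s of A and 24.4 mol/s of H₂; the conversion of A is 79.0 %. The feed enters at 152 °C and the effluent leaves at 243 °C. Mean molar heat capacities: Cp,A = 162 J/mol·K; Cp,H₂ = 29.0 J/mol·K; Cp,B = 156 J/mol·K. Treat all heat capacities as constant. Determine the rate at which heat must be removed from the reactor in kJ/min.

Q_out = 96300 kJ/min

Extent of reaction ξ = 0.790 × 24.4 = 19.276 mol/s
Reaction term: ξ·ΔH°_rxn = 19.276 × -97.6 = -1881.3 kJ/s
Sensible, feed 152→25 °C: -591.87 kJ/s
Outlet flows (mol/s): A 5.124, H₂ 5.124, B 19.276
Sensible, products 25→243 °C: 868.89 kJ/s
Q = ΔH = -1604.3 kJ/s = -1604.3 kW
Heat removed = 96259 kJ/min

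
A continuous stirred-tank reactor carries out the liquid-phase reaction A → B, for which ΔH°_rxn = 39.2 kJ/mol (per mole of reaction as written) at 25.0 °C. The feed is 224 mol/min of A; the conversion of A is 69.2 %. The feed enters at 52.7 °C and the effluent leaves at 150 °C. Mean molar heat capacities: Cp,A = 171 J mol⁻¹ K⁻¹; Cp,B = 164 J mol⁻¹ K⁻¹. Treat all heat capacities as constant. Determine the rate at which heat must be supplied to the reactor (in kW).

Extent of reaction ξ = 0.692 × 224 = 155.01 mol/min
Reaction term: ξ·ΔH°_rxn = 155.01 × 39.2 = 6076.3 kJ/min
Sensible, feed 52.7→25 °C: -1061 kJ/min
Outlet flows (mol/min): A 68.992, B 155.01
Sensible, products 25→150 °C: 4652.4 kJ/min
Q = ΔH = 9667.7 kJ/min = 161.13 kW
Heat supplied = 161.13 kW

Q_in = 161 kW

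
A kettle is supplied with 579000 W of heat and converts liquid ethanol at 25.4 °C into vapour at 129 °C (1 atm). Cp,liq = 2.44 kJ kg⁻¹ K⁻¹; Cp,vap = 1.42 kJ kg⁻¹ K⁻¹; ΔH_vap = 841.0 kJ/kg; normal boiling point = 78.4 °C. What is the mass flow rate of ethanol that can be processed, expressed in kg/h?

ṁ = 2000 kg/h

Δh = 2.44×(78.4−25.4) + 841.0 + 1.42×(129−78.4) = 1042.2 kJ/kg
Q = 579000 W = 579 kJ/s = 2.0844e+06 kJ/h
ṁ = Q/Δh = 2.0844e+06 / 1042.2 = 2000.1 kg/h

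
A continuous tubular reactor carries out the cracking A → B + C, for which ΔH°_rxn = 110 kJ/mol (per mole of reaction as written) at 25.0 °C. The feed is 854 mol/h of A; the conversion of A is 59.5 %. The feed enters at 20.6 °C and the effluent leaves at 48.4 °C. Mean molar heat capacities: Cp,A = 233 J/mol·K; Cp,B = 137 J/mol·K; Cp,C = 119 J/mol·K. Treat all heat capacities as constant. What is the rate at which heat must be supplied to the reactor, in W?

Extent of reaction ξ = 0.595 × 854 = 508.13 mol/h
Reaction term: ξ·ΔH°_rxn = 508.13 × 110 = 55894 kJ/h
Sensible, feed 20.6→25 °C: 875.52 kJ/h
Outlet flows (mol/h): A 345.87, B 508.13, C 508.13
Sensible, products 25→48.4 °C: 4929.7 kJ/h
Q = ΔH = 61699 kJ/h = 17.139 kW
Heat supplied = 17139 W

Q_in = 17100 W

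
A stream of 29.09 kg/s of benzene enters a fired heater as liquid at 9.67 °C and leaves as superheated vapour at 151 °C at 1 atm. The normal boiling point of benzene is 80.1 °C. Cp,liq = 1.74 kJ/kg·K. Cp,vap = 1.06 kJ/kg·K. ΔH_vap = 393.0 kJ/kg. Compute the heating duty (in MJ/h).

Q = 61900 MJ/h

liquid 9.67→80.1 °C: 122.55 kJ/kg
vaporisation at 80.1 °C: 393 kJ/kg
vapour 80.1→151 °C: 75.154 kJ/kg
Δh = 122.55 + 393 + 75.154 = 590.7 kJ/kg
Q = ṁ·Δh = 29.09 kg/s × 590.7 kJ/kg = 17184 kJ/s
|Q| = 17184 kW = 61861 MJ/h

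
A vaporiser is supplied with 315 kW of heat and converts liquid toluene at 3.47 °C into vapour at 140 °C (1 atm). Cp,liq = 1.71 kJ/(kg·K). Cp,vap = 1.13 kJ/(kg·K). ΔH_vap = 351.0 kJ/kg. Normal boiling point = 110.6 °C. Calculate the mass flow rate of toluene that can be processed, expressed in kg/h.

ṁ = 2000 kg/h

Δh = 1.71×(110.6−3.47) + 351.0 + 1.13×(140−110.6) = 567.41 kJ/kg
Q = 315 kW = 315 kJ/s = 1.134e+06 kJ/h
ṁ = Q/Δh = 1.134e+06 / 567.41 = 1998.5 kg/h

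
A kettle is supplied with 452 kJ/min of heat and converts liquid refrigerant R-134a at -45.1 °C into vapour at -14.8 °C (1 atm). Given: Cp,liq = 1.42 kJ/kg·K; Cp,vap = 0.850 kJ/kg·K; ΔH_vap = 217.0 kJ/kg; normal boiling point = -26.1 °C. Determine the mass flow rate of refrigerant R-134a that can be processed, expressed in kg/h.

ṁ = 107 kg/h

Δh = 1.42×(-26.1−-45.1) + 217.0 + 0.850×(-14.8−-26.1) = 253.58 kJ/kg
Q = 452 kJ/min = 7.5333 kJ/s = 27120 kJ/h
ṁ = Q/Δh = 27120 / 253.58 = 106.95 kg/h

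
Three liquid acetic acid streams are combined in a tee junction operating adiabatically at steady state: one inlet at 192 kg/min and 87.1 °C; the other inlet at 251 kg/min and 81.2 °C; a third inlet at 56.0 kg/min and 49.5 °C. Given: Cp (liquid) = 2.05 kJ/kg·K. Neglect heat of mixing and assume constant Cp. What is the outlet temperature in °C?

T_out = 79.9 °C

Adiabatic, steady state ⇒ Σ ṁᵢCp,ᵢ(T_out − Tᵢ) = 0
T_out = Σ ṁᵢCp,ᵢTᵢ / Σ ṁᵢCp,ᵢ
      = 81747 / 1022.9 = 79.913 °C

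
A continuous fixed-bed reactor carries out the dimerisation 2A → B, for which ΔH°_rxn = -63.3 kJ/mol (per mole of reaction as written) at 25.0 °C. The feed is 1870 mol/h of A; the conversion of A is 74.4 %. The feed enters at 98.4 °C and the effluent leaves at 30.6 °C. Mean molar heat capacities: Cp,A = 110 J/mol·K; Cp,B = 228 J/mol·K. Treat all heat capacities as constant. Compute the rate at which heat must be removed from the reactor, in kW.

Q_out = 16.1 kW

Extent of reaction ξ = 0.744 × 1870 / 2 = 695.64 mol/h
Reaction term: ξ·ΔH°_rxn = 695.64 × -63.3 = -44034 kJ/h
Sensible, feed 98.4→25 °C: -15098 kJ/h
Outlet flows (mol/h): A 478.72, B 695.64
Sensible, products 25→30.6 °C: 1183.1 kJ/h
Q = ΔH = -57949 kJ/h = -16.097 kW
Heat removed = 16.097 kW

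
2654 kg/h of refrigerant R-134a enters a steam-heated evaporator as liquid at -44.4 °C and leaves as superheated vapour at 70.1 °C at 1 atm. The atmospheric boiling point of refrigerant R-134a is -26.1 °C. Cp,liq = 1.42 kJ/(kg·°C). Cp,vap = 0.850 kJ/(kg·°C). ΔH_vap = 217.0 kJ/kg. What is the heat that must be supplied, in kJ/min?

liquid -44.4→-26.1 °C: 25.986 kJ/kg
vaporisation at -26.1 °C: 217 kJ/kg
vapour -26.1→70.1 °C: 81.77 kJ/kg
Δh = 25.986 + 217 + 81.77 = 324.76 kJ/kg
Q = ṁ·Δh = 2654 kg/h × 324.76 kJ/kg = 861900 kJ/h
|Q| = 239.42 kW = 14365 kJ/min

Q = 14400 kJ/min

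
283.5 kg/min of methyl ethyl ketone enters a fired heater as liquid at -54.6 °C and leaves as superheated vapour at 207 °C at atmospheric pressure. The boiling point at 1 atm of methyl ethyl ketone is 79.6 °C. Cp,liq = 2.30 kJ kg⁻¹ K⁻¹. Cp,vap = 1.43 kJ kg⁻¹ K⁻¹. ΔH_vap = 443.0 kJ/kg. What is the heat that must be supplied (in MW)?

liquid -54.6→79.6 °C: 308.66 kJ/kg
vaporisation at 79.6 °C: 443 kJ/kg
vapour 79.6→207 °C: 182.18 kJ/kg
Δh = 308.66 + 443 + 182.18 = 933.84 kJ/kg
Q = ṁ·Δh = 283.5 kg/min × 933.84 kJ/kg = 264740 kJ/min
|Q| = 4412.4 kW = 4.4124 MW

Q = 4.41 MW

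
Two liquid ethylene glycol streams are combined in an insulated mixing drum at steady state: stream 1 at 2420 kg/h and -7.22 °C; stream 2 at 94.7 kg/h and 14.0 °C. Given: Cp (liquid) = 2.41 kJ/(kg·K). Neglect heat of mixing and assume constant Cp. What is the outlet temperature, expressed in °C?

T_out = -6.42 °C

Energy balance with Q = 0: Σ ṁᵢCp,ᵢ(T_out − Tᵢ) = 0
Σ ṁᵢCp,ᵢTᵢ = 2420×2.41×-7.22 + 94.7×2.41×14.0 = -38913
Σ ṁᵢCp,ᵢ = 2420×2.41 + 94.7×2.41 = 6060.4
T_out = -38913 / 6060.4 = -6.4209 °C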